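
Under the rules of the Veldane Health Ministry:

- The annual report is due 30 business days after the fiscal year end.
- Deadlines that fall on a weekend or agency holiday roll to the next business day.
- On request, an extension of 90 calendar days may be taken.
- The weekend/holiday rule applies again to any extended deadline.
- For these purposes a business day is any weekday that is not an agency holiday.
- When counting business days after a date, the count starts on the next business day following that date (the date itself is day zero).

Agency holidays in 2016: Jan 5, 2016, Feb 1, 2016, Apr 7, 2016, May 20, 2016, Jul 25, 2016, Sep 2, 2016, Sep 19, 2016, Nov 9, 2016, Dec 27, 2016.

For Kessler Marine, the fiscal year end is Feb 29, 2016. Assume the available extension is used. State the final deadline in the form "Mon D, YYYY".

Counting 30 business days after Feb 29, 2016 (skipping weekends and listed holidays) reaches Apr 12, 2016.
Apr 12, 2016 falls on a Tuesday, which is a business day, so no adjustment is needed.
With the 90-day extension, Apr 12, 2016 becomes Jul 11, 2016.
Jul 11, 2016 falls on a Monday, which is a business day, so no adjustment is needed.
Deadline: Jul 11, 2016.

Jul 11, 2016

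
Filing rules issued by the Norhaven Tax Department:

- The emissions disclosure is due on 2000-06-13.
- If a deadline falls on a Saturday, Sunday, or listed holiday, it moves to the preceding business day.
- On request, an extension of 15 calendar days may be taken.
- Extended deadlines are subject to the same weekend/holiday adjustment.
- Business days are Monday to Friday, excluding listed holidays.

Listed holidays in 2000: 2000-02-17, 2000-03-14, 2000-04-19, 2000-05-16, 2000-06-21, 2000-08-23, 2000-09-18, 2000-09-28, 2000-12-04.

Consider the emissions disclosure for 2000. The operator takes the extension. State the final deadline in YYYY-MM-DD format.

The statutory due date is 2000-06-13.
2000-06-13 falls on a Tuesday, which is a business day, so no adjustment is needed.
With the 15-day extension, 2000-06-13 becomes 2000-06-28.
2000-06-28 falls on a Wednesday, which is a business day, so no adjustment is needed.
Deadline: 2000-06-28.

2000-06-28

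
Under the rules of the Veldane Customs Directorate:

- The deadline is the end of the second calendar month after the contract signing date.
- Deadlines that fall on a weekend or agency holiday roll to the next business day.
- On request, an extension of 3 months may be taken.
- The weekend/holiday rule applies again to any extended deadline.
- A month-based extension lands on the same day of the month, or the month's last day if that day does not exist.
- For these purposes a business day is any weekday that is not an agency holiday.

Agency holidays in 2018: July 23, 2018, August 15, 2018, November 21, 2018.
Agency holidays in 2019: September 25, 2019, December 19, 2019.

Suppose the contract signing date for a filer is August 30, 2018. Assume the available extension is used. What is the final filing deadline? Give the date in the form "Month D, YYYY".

January 31, 2019

2 months after August 30, 2018 falls in October 2018; the last day of that month is October 31, 2018.
October 31, 2018 falls on a Wednesday, which is a business day, so no adjustment is needed.
Applying the 3 months extension: 3 months after October 31, 2018 is January 31, 2019.
January 31, 2019 (Thursday) is already a business day.
So the filing is due January 31, 2019.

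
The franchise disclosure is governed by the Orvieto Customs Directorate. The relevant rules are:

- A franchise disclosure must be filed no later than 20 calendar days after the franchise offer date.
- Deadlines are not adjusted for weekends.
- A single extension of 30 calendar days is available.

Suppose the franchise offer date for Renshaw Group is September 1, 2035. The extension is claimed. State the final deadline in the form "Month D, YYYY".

Adding 20 calendar days to September 1, 2035 gives September 21, 2035.
September 21, 2035 falls on a Friday. The rules make no weekend/holiday allowance, so it remains September 21, 2035.
Applying the 30-calendar-day extension: September 21, 2035 + 30 days = October 21, 2035.
No adjustment is made for weekends or holidays, so October 21, 2035 stands.
So the filing is due October 21, 2035.

October 21, 2035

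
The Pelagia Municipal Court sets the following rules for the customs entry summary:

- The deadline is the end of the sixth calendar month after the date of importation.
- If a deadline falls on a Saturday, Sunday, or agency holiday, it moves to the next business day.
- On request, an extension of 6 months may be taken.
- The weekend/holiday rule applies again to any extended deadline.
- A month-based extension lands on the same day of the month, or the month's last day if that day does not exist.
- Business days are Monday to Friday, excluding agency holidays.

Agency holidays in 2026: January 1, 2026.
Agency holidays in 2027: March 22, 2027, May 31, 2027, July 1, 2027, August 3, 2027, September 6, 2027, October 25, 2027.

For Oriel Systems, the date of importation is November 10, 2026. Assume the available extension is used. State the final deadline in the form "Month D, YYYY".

6 months after November 10, 2026 falls in May 2027; the last day of that month is May 31, 2027.
May 31, 2027 is a listed holiday, so it moves to the next business day, June 1, 2027 (Tuesday).
The 6 months extension carries June 1, 2027 to December 1, 2027.
December 1, 2027 (Wednesday) is already a business day.
Final deadline: December 1, 2027.

December 1, 2027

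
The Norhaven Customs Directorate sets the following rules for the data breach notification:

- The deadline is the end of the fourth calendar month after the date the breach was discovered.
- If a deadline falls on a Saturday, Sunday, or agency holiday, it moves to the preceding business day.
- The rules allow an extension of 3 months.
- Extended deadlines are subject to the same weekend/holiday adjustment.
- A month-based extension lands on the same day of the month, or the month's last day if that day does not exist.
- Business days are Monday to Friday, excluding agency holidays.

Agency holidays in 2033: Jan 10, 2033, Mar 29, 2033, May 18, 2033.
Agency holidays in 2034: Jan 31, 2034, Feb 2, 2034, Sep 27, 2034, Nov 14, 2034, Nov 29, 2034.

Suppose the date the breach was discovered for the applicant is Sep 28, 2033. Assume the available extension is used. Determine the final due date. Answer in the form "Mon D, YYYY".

Apr 28, 2034

The fourth month after Sep 28, 2033 is January 2034, whose last day is Jan 31, 2034.
Jan 31, 2034 falls on a listed holiday. Rolling to the preceding business day gives Jan 30, 2034, a Monday.
Add 3 months to Jan 30, 2034: Apr 30, 2034.
Apr 30, 2034 is a Sunday; the preceding business day is Apr 28, 2034 (Friday).
The final due date is Apr 28, 2034.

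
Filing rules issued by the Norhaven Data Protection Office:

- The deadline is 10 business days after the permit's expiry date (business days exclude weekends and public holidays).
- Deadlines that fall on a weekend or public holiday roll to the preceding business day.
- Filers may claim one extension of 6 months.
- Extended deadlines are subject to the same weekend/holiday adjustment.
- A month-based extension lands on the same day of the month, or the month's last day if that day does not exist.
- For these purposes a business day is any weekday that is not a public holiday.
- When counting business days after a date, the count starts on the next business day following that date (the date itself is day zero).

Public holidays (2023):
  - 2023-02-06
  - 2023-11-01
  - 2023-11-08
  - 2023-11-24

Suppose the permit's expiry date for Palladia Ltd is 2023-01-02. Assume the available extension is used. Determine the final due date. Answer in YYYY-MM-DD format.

2023-07-14

Starting the day after 2023-01-02 and counting 10 business days lands on 2023-01-16.
2023-01-16 falls on a Monday, which is a business day, so no adjustment is needed.
Applying the 6 months extension: 6 months after 2023-01-16 is 2023-07-16.
2023-07-16 falls on a Sunday. Rolling to the preceding business day gives 2023-07-14, a Friday.
So the filing is due 2023-07-14.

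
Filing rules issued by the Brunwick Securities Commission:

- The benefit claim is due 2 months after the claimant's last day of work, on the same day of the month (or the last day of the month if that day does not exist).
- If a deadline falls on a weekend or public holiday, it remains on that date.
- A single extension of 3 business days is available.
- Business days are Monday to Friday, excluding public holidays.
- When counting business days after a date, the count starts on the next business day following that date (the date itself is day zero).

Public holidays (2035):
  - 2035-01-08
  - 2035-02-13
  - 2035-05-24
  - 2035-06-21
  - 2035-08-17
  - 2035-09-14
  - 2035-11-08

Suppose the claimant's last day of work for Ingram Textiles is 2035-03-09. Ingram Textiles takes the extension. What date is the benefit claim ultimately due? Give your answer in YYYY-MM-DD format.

2 months from 2035-03-09 is 2035-05-09.
2035-05-09 is a Wednesday; no weekend or holiday adjustment applies.
The 3-business-day extension runs from 2035-05-09 to 2035-05-14.
2035-05-14 falls on a Monday. The rules make no weekend/holiday allowance, so it remains 2035-05-14.
So the filing is due 2035-05-14.

2035-05-14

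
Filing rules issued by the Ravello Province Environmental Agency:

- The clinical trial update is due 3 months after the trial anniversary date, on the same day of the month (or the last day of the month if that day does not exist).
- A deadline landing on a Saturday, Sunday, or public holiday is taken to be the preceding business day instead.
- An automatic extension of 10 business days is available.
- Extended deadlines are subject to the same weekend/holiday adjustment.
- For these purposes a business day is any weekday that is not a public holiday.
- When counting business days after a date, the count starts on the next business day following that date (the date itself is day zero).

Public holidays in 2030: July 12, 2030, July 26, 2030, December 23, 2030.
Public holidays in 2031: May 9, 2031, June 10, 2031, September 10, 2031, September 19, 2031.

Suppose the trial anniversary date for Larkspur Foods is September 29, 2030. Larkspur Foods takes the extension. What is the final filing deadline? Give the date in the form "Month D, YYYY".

3 months after September 29, 2030, on the same day of the month, is December 29, 2030.
December 29, 2030 is a Sunday, so it moves to the preceding business day, December 27, 2030 (Friday).
The 10-business-day extension runs from December 27, 2030 to January 10, 2031.
January 10, 2031 is a Friday and not a listed holiday, so it stands.
So the filing is due January 10, 2031.

January 10, 2031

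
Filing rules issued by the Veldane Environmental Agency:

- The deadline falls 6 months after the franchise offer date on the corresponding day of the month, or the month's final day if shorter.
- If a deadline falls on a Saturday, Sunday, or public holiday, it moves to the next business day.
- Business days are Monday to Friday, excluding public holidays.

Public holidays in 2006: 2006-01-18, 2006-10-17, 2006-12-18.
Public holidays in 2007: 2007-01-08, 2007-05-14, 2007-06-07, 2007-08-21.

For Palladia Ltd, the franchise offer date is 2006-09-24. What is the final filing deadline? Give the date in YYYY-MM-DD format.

6 months from 2006-09-24 is 2007-03-24.
2007-03-24 is a Saturday; the next business day is 2007-03-26 (Monday).
So the filing is due 2007-03-26.

2007-03-26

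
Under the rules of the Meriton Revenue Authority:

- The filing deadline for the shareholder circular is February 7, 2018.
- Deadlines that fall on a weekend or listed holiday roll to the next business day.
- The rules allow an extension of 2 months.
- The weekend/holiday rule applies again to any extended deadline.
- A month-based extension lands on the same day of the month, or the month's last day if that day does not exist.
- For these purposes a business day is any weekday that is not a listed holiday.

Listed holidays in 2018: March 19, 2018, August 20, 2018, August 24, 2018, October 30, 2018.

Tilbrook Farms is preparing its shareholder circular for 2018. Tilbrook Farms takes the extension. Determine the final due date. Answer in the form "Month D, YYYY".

April 9, 2018

Start from the fixed due date, February 7, 2018.
February 7, 2018 is a Wednesday and not a listed holiday, so it stands.
Add 2 months to February 7, 2018: April 7, 2018.
April 7, 2018 is a Saturday, so it moves to the next business day, April 9, 2018 (Monday).
Final deadline: April 9, 2018.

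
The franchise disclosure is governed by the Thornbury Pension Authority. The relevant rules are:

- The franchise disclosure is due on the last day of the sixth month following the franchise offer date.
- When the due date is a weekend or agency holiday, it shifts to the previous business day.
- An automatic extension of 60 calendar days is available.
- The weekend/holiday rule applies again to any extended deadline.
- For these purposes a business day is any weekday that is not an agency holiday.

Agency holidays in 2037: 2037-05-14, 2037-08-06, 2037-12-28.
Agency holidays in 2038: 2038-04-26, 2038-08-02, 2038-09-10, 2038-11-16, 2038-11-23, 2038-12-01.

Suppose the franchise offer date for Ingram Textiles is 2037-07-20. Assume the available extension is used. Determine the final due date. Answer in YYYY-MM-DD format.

The sixth month after 2037-07-20 is January 2038, whose last day is 2038-01-31.
Because 2038-01-31 is a Sunday, the deadline becomes 2038-01-29 (Friday).
Add the 60 calendar-day extension to 2038-01-29: 2038-03-30.
2038-03-30 (Tuesday) is already a business day.
So the filing is due 2038-03-30.

2038-03-30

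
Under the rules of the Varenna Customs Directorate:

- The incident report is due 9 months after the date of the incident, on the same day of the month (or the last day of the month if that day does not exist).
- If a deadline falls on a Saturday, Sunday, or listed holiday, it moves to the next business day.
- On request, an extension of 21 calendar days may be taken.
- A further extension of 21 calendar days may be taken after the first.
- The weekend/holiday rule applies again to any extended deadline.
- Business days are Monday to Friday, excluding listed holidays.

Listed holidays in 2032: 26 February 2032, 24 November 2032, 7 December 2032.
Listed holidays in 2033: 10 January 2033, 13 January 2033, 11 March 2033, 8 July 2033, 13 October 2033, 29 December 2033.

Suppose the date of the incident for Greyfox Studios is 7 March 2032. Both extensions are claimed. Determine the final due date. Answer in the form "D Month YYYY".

19 January 2033

9 months after 7 March 2032, on the same day of the month, is 7 December 2032.
7 December 2032 is a listed holiday, so it moves to the next business day, 8 December 2032 (Wednesday).
With the 21-day extension, 8 December 2032 becomes 29 December 2032.
29 December 2032 is a Wednesday and not a listed holiday, so it stands.
Add the 21 calendar-day extension to 29 December 2032: 19 January 2033.
19 January 2033 is a Wednesday and not a listed holiday, so it stands.
So the filing is due 19 January 2033.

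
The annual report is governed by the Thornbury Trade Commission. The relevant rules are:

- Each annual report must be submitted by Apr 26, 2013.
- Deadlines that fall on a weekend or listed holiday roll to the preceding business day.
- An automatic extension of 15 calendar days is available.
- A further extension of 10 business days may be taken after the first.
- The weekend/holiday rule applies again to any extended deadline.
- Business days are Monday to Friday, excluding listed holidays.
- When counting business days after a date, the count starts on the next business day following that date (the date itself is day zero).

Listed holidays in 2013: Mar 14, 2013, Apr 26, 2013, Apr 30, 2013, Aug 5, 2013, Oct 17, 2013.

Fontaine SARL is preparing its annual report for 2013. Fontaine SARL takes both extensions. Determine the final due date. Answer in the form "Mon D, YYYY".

May 24, 2013

The stated deadline is Apr 26, 2013.
Apr 26, 2013 falls on a listed holiday. Rolling to the preceding business day gives Apr 25, 2013, a Thursday.
With the 15-day extension, Apr 25, 2013 becomes May 10, 2013.
Since May 10, 2013 is a Friday and not a holiday, the date is unchanged.
Counting 10 further business days from May 10, 2013 reaches May 24, 2013.
May 24, 2013 falls on a Friday, which is a business day, so no adjustment is needed.
Final deadline: May 24, 2013.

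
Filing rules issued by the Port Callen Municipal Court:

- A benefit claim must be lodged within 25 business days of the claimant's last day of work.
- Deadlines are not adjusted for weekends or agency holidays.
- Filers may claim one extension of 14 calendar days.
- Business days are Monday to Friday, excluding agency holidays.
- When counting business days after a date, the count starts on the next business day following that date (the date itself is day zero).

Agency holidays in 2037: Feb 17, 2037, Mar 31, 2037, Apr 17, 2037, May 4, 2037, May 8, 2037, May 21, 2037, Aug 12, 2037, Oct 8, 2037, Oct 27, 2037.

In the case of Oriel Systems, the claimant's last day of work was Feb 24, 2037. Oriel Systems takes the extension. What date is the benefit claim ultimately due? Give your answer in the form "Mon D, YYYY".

25 business days after Feb 24, 2037, excluding weekends and holidays, is Apr 1, 2037.
Apr 1, 2037 falls on a Wednesday. The rules make no weekend/holiday allowance, so it remains Apr 1, 2037.
The 14-calendar-day extension moves the deadline from Apr 1, 2037 to Apr 15, 2037.
No adjustment is made for weekends or holidays, so Apr 15, 2037 stands.
So the filing is due Apr 15, 2037.

Apr 15, 2037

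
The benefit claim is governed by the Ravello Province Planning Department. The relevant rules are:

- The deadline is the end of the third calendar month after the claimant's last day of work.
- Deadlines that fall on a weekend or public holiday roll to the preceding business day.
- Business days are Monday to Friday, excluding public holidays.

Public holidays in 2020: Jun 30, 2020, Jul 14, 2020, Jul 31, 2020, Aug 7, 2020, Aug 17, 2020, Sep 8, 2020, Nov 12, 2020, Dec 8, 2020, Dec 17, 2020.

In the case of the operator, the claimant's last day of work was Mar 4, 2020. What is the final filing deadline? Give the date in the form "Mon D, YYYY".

Jun 29, 2020

3 months after Mar 4, 2020 is June 2020; that month ends on Jun 30, 2020.
Jun 30, 2020 is a listed holiday, so it moves to the preceding business day, Jun 29, 2020 (Monday).
Final deadline: Jun 29, 2020.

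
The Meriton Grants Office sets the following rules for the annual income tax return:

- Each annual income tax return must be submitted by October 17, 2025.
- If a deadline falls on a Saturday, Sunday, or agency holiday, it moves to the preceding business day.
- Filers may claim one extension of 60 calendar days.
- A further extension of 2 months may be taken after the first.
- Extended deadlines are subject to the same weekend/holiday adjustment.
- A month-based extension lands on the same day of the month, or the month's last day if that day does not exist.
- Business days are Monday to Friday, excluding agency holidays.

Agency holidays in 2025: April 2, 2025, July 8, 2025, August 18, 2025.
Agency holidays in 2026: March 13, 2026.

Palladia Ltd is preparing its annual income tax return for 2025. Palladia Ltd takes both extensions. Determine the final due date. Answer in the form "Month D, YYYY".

Start from the fixed due date, October 17, 2025.
October 17, 2025 (Friday) is already a business day.
The 60-calendar-day extension moves the deadline from October 17, 2025 to December 16, 2025.
December 16, 2025 is a Tuesday and not a listed holiday, so it stands.
Applying the 2 months extension: 2 months after December 16, 2025 is February 16, 2026.
Since February 16, 2026 is a Monday and not a holiday, the date is unchanged.
The final due date is February 16, 2026.

February 16, 2026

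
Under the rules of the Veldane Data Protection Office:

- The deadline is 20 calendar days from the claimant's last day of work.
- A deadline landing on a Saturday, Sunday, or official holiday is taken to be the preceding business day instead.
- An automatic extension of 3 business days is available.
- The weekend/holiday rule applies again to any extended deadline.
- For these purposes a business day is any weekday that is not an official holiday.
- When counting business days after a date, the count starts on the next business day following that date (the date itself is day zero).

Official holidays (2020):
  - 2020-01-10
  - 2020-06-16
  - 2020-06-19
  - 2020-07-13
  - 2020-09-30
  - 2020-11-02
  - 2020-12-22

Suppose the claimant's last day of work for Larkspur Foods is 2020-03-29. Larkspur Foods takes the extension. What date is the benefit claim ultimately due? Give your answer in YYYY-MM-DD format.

Adding 20 calendar days to 2020-03-29 gives 2020-04-18.
2020-04-18 falls on a Saturday. Rolling to the preceding business day gives 2020-04-17, a Friday.
Counting 3 further business days from 2020-04-17 reaches 2020-04-22.
2020-04-22 is a Wednesday and not a listed holiday, so it stands.
The final due date is 2020-04-22.

2020-04-22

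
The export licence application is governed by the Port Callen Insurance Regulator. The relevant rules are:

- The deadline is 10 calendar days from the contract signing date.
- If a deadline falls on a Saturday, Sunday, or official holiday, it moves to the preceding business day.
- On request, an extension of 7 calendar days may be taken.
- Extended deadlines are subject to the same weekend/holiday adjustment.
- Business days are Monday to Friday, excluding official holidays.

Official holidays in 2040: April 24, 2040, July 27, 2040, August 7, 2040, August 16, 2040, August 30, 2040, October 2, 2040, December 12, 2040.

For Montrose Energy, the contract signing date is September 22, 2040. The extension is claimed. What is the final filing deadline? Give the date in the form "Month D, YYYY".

October 8, 2040

10 calendar days after September 22, 2040 is October 2, 2040.
Because October 2, 2040 is a listed holiday, the deadline becomes October 1, 2040 (Monday).
With the 7-day extension, October 1, 2040 becomes October 8, 2040.
October 8, 2040 falls on a Monday, which is a business day, so no adjustment is needed.
Final deadline: October 8, 2040.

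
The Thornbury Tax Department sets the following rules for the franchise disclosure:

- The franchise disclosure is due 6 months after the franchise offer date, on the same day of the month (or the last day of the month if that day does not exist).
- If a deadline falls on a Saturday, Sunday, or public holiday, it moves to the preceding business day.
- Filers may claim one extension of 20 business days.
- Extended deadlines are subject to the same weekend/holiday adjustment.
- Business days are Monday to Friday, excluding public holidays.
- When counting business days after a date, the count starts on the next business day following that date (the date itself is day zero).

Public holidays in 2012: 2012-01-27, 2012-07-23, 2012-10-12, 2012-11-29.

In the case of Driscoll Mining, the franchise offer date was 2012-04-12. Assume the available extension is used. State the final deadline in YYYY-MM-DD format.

Moving 6 months forward from 2012-04-12 on the corresponding day gives 2012-10-12.
2012-10-12 falls on a listed holiday. Rolling to the preceding business day gives 2012-10-11, a Thursday.
Applying the 20-business-day extension: 20 business days after 2012-10-11 is 2012-11-09.
2012-11-09 falls on a Friday, which is a business day, so no adjustment is needed.
Deadline: 2012-11-09.

2012-11-09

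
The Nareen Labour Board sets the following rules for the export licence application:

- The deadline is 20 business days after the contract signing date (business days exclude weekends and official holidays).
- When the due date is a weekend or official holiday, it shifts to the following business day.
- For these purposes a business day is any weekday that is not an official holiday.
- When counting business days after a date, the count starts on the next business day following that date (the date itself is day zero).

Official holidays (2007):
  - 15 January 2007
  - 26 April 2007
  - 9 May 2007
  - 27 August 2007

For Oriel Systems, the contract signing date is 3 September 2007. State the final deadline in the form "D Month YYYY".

Starting the day after 3 September 2007 and counting 20 business days lands on 1 October 2007.
1 October 2007 (Monday) is already a business day.
So the filing is due 1 October 2007.

1 October 2007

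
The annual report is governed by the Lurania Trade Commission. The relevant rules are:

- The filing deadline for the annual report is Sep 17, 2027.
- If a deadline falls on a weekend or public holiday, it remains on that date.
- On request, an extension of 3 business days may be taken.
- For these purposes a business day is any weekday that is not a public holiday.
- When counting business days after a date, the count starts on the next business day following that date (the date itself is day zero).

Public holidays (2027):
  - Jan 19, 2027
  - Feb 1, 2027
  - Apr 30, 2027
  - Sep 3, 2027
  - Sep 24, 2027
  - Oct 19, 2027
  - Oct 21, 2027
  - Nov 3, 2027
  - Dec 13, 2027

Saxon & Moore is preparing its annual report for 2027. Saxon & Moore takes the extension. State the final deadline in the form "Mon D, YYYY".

Sep 22, 2027

Start from the fixed due date, Sep 17, 2027.
No adjustment is made for weekends or holidays, so Sep 17, 2027 stands.
The 3-business-day extension runs from Sep 17, 2027 to Sep 22, 2027.
Sep 22, 2027 falls on a Wednesday. The rules make no weekend/holiday allowance, so it remains Sep 22, 2027.
So the filing is due Sep 22, 2027.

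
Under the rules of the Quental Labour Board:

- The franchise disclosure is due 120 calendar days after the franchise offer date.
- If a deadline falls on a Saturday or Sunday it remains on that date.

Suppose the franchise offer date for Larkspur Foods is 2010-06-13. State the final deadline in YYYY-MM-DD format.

2010-10-11

Adding 120 calendar days to 2010-06-13 gives 2010-10-11.
2010-10-11 is a Monday; no weekend or holiday adjustment applies.
Deadline: 2010-10-11.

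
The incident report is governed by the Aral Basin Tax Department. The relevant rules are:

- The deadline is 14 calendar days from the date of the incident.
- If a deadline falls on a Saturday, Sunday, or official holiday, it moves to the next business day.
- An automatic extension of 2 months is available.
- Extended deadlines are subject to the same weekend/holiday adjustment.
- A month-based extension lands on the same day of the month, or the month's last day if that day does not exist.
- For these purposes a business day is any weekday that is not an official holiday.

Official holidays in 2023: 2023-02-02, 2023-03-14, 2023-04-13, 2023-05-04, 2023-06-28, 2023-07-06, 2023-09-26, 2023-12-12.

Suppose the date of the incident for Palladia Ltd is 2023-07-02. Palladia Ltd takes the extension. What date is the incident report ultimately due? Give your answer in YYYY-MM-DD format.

Trigger date 2023-07-02 + 14 calendar days = 2023-07-16.
Because 2023-07-16 is a Sunday, the deadline becomes 2023-07-17 (Monday).
The 2 months extension carries 2023-07-17 to 2023-09-17.
Because 2023-09-17 is a Sunday, the deadline becomes 2023-09-18 (Monday).
So the filing is due 2023-09-18.

2023-09-18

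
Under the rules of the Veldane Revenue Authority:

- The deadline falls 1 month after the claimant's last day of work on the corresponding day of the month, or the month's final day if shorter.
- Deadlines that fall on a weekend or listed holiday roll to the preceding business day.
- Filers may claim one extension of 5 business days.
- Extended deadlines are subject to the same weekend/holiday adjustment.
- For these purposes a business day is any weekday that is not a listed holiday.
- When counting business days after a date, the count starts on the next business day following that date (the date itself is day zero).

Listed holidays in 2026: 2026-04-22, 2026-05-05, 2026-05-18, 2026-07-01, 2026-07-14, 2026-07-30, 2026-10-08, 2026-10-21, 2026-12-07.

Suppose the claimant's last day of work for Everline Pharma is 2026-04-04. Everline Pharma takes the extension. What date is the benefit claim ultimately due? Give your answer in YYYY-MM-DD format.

Moving 1 month forward from 2026-04-04 on the corresponding day gives 2026-05-04.
2026-05-04 (Monday) is already a business day.
Counting 5 further business days from 2026-05-04 reaches 2026-05-12.
2026-05-12 falls on a Tuesday, which is a business day, so no adjustment is needed.
The final due date is 2026-05-12.

2026-05-12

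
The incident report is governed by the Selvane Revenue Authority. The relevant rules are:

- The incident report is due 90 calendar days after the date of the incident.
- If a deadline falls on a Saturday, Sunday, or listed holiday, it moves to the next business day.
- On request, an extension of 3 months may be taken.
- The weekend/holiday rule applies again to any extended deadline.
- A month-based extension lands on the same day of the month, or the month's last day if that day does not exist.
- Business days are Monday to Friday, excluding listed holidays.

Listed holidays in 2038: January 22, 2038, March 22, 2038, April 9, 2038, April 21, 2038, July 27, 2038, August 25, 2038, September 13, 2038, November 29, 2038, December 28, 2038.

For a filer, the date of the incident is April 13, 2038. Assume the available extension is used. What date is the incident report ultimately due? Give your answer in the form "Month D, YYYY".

October 12, 2038

From April 13, 2038, 90 calendar days later is July 12, 2038.
July 12, 2038 falls on a Monday, which is a business day, so no adjustment is needed.
The 3 months extension carries July 12, 2038 to October 12, 2038.
October 12, 2038 is a Tuesday and not a listed holiday, so it stands.
So the filing is due October 12, 2038.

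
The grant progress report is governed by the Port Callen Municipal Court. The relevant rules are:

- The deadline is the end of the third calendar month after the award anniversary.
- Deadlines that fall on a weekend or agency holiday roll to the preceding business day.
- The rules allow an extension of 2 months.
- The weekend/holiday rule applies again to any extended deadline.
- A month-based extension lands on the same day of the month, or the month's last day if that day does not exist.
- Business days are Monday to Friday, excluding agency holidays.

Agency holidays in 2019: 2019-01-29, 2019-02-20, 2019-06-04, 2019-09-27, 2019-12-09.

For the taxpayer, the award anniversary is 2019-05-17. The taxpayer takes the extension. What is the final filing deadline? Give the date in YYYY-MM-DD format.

3 months after 2019-05-17 falls in August 2019; the last day of that month is 2019-08-31.
Because 2019-08-31 is a Saturday, the deadline becomes 2019-08-30 (Friday).
Applying the 2 months extension: 2 months after 2019-08-30 is 2019-10-30.
2019-10-30 falls on a Wednesday, which is a business day, so no adjustment is needed.
Final deadline: 2019-10-30.

2019-10-30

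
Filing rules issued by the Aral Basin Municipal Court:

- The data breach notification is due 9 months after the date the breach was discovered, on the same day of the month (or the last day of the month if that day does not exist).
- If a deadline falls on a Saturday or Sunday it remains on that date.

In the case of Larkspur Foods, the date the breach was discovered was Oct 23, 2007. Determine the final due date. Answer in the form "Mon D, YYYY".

9 months after Oct 23, 2007, on the same day of the month, is Jul 23, 2008.
Jul 23, 2008 is a Wednesday; no weekend or holiday adjustment applies.
Final deadline: Jul 23, 2008.

Jul 23, 2008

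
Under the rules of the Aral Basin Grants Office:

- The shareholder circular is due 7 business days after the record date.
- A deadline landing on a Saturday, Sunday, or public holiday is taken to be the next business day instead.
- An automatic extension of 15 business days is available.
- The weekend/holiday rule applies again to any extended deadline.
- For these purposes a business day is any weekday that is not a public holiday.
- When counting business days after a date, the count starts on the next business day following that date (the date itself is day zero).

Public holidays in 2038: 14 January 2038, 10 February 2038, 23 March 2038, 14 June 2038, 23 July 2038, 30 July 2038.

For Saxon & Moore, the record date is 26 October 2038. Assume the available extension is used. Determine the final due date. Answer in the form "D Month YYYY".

25 November 2038

Counting 7 business days after 26 October 2038 (skipping weekends and listed holidays) reaches 4 November 2038.
Since 4 November 2038 is a Thursday and not a holiday, the date is unchanged.
The 15-business-day extension runs from 4 November 2038 to 25 November 2038.
25 November 2038 is a Thursday and not a listed holiday, so it stands.
So the filing is due 25 November 2038.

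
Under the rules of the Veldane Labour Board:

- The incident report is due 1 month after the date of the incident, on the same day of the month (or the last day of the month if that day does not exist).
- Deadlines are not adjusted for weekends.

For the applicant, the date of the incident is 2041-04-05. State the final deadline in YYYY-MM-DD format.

1 month after 2041-04-05, on the same day of the month, is 2041-05-05.
2041-05-05 is a Sunday; no weekend or holiday adjustment applies.
The final due date is 2041-05-05.

2041-05-05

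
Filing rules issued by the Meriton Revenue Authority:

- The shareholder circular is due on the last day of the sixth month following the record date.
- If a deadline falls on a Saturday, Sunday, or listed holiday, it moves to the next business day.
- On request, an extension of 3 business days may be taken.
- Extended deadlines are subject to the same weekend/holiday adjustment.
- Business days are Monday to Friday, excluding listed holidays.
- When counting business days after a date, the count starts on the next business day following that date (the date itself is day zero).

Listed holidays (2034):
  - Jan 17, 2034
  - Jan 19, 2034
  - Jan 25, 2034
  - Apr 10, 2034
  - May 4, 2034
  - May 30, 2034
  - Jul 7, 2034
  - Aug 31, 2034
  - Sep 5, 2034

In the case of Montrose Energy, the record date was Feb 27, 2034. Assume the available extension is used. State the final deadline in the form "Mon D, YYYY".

Sep 7, 2034

6 months after Feb 27, 2034 falls in August 2034; the last day of that month is Aug 31, 2034.
Because Aug 31, 2034 is a listed holiday, the deadline becomes Sep 1, 2034 (Friday).
Applying the 3-business-day extension: 3 business days after Sep 1, 2034 is Sep 7, 2034.
Sep 7, 2034 is a Thursday and not a listed holiday, so it stands.
So the filing is due Sep 7, 2034.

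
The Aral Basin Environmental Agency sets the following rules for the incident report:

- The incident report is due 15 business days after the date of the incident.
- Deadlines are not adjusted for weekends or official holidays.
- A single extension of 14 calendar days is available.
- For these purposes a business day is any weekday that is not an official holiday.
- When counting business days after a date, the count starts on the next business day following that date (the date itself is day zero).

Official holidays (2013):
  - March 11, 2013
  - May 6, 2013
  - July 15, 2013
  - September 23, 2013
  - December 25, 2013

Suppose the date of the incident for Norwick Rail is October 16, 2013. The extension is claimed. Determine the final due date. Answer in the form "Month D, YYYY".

November 20, 2013

15 business days after October 16, 2013, excluding weekends and holidays, is November 6, 2013.
November 6, 2013 is a Wednesday; no weekend or holiday adjustment applies.
With the 14-day extension, November 6, 2013 becomes November 20, 2013.
No adjustment is made for weekends or holidays, so November 20, 2013 stands.
Final deadline: November 20, 2013.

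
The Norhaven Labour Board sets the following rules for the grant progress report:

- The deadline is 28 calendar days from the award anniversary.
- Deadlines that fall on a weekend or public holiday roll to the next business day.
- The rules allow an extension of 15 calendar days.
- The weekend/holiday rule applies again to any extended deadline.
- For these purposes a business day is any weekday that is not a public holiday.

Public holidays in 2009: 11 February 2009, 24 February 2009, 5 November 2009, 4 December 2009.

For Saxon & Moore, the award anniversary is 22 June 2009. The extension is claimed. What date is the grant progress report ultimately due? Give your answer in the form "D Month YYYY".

28 calendar days after 22 June 2009 is 20 July 2009.
20 July 2009 (Monday) is already a business day.
With the 15-day extension, 20 July 2009 becomes 4 August 2009.
4 August 2009 falls on a Tuesday, which is a business day, so no adjustment is needed.
Final deadline: 4 August 2009.

4 August 2009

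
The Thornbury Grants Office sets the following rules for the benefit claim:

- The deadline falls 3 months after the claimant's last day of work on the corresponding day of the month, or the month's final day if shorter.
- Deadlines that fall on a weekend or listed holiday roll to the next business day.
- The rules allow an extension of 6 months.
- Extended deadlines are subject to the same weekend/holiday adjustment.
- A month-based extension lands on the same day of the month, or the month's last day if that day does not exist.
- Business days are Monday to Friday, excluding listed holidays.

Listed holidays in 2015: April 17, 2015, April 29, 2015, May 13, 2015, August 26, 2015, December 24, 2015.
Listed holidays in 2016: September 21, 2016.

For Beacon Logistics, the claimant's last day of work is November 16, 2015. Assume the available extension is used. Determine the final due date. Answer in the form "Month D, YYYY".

August 16, 2016

Moving 3 months forward from November 16, 2015 on the corresponding day gives February 16, 2016.
Since February 16, 2016 is a Tuesday and not a holiday, the date is unchanged.
Add 6 months to February 16, 2016: August 16, 2016.
Since August 16, 2016 is a Tuesday and not a holiday, the date is unchanged.
So the filing is due August 16, 2016.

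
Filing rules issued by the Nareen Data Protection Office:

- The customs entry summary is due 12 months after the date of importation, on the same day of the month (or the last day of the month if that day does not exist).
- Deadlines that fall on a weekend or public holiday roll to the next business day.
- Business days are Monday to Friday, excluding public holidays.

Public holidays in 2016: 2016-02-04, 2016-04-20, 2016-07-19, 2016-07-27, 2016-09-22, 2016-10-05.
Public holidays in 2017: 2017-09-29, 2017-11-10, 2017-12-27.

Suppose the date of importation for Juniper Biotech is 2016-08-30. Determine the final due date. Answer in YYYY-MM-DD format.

12 months from 2016-08-30 is 2017-08-30.
2017-08-30 falls on a Wednesday, which is a business day, so no adjustment is needed.
Final deadline: 2017-08-30.

2017-08-30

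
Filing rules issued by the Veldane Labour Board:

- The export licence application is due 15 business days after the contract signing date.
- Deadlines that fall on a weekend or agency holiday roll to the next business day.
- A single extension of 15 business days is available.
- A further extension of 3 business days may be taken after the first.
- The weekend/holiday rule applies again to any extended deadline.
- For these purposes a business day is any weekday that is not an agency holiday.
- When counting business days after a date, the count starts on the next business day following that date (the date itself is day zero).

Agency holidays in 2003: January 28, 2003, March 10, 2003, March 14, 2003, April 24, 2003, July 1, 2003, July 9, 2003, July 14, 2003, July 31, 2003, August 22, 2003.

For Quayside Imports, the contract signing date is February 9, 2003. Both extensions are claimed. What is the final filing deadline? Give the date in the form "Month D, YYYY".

Counting 15 business days after February 9, 2003 (skipping weekends and listed holidays) reaches February 28, 2003.
February 28, 2003 (Friday) is already a business day.
Counting 15 further business days from February 28, 2003 reaches March 25, 2003.
March 25, 2003 (Tuesday) is already a business day.
The 3-business-day extension runs from March 25, 2003 to March 28, 2003.
March 28, 2003 is a Friday and not a listed holiday, so it stands.
Deadline: March 28, 2003.

March 28, 2003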